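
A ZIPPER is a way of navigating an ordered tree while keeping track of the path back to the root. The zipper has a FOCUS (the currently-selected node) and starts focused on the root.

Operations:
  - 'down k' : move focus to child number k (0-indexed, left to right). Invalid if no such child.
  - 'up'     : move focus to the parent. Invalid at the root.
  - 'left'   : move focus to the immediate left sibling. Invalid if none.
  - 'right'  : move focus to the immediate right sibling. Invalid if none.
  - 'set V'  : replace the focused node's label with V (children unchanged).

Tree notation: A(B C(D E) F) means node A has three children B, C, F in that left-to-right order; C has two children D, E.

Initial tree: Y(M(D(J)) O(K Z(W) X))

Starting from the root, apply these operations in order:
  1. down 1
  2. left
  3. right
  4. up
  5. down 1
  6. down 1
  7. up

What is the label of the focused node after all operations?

Answer: O

Derivation:
Step 1 (down 1): focus=O path=1 depth=1 children=['K', 'Z', 'X'] left=['M'] right=[] parent=Y
Step 2 (left): focus=M path=0 depth=1 children=['D'] left=[] right=['O'] parent=Y
Step 3 (right): focus=O path=1 depth=1 children=['K', 'Z', 'X'] left=['M'] right=[] parent=Y
Step 4 (up): focus=Y path=root depth=0 children=['M', 'O'] (at root)
Step 5 (down 1): focus=O path=1 depth=1 children=['K', 'Z', 'X'] left=['M'] right=[] parent=Y
Step 6 (down 1): focus=Z path=1/1 depth=2 children=['W'] left=['K'] right=['X'] parent=O
Step 7 (up): focus=O path=1 depth=1 children=['K', 'Z', 'X'] left=['M'] right=[] parent=Y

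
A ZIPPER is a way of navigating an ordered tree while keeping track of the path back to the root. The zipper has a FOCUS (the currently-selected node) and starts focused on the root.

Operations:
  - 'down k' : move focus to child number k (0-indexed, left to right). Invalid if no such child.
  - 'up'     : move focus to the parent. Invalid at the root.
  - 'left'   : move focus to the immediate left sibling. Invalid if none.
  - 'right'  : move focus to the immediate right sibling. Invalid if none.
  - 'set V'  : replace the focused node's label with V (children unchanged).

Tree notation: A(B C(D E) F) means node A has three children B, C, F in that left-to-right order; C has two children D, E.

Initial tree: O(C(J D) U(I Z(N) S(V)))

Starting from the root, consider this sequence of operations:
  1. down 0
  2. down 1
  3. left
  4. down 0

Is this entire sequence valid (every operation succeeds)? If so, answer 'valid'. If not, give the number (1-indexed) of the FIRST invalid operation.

Answer: 4

Derivation:
Step 1 (down 0): focus=C path=0 depth=1 children=['J', 'D'] left=[] right=['U'] parent=O
Step 2 (down 1): focus=D path=0/1 depth=2 children=[] left=['J'] right=[] parent=C
Step 3 (left): focus=J path=0/0 depth=2 children=[] left=[] right=['D'] parent=C
Step 4 (down 0): INVALID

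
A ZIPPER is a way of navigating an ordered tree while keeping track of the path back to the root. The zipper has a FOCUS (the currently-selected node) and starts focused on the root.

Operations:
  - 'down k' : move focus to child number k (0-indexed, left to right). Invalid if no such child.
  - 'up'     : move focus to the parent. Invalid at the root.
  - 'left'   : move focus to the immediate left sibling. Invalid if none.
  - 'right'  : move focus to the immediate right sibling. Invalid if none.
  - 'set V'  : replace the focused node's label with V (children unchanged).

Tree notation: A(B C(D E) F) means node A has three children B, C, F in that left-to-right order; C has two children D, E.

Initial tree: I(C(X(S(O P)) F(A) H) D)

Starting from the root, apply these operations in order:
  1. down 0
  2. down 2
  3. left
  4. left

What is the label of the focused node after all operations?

Answer: X

Derivation:
Step 1 (down 0): focus=C path=0 depth=1 children=['X', 'F', 'H'] left=[] right=['D'] parent=I
Step 2 (down 2): focus=H path=0/2 depth=2 children=[] left=['X', 'F'] right=[] parent=C
Step 3 (left): focus=F path=0/1 depth=2 children=['A'] left=['X'] right=['H'] parent=C
Step 4 (left): focus=X path=0/0 depth=2 children=['S'] left=[] right=['F', 'H'] parent=C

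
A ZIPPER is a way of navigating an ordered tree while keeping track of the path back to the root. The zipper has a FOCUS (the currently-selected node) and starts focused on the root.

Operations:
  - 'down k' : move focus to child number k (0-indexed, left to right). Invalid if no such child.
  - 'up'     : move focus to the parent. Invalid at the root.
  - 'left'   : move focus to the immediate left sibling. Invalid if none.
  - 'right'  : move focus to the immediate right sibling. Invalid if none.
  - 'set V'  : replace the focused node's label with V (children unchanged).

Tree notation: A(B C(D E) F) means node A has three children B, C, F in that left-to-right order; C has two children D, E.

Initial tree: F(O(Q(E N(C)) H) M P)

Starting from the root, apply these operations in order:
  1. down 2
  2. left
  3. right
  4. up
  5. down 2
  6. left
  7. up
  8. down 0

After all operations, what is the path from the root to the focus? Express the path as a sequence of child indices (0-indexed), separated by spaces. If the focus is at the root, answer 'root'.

Answer: 0

Derivation:
Step 1 (down 2): focus=P path=2 depth=1 children=[] left=['O', 'M'] right=[] parent=F
Step 2 (left): focus=M path=1 depth=1 children=[] left=['O'] right=['P'] parent=F
Step 3 (right): focus=P path=2 depth=1 children=[] left=['O', 'M'] right=[] parent=F
Step 4 (up): focus=F path=root depth=0 children=['O', 'M', 'P'] (at root)
Step 5 (down 2): focus=P path=2 depth=1 children=[] left=['O', 'M'] right=[] parent=F
Step 6 (left): focus=M path=1 depth=1 children=[] left=['O'] right=['P'] parent=F
Step 7 (up): focus=F path=root depth=0 children=['O', 'M', 'P'] (at root)
Step 8 (down 0): focus=O path=0 depth=1 children=['Q', 'H'] left=[] right=['M', 'P'] parent=F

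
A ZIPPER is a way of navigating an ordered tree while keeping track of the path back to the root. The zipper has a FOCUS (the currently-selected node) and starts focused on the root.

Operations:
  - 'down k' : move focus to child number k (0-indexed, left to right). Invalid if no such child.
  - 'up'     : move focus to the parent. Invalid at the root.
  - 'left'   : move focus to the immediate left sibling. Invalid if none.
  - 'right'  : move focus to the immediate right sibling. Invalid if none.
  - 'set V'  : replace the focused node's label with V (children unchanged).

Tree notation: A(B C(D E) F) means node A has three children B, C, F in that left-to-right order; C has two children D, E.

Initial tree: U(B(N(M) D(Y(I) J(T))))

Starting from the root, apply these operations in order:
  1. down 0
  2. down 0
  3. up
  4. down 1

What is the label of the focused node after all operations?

Answer: D

Derivation:
Step 1 (down 0): focus=B path=0 depth=1 children=['N', 'D'] left=[] right=[] parent=U
Step 2 (down 0): focus=N path=0/0 depth=2 children=['M'] left=[] right=['D'] parent=B
Step 3 (up): focus=B path=0 depth=1 children=['N', 'D'] left=[] right=[] parent=U
Step 4 (down 1): focus=D path=0/1 depth=2 children=['Y', 'J'] left=['N'] right=[] parent=B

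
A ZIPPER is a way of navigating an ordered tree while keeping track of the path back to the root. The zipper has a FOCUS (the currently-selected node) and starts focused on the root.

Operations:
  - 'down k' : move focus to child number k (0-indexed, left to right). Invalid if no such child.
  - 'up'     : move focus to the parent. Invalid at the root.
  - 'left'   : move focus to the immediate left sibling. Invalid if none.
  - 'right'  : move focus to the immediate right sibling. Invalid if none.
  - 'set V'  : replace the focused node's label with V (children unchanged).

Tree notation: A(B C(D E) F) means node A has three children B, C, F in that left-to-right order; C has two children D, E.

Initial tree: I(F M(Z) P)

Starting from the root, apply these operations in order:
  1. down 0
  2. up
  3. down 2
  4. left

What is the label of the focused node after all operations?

Answer: M

Derivation:
Step 1 (down 0): focus=F path=0 depth=1 children=[] left=[] right=['M', 'P'] parent=I
Step 2 (up): focus=I path=root depth=0 children=['F', 'M', 'P'] (at root)
Step 3 (down 2): focus=P path=2 depth=1 children=[] left=['F', 'M'] right=[] parent=I
Step 4 (left): focus=M path=1 depth=1 children=['Z'] left=['F'] right=['P'] parent=I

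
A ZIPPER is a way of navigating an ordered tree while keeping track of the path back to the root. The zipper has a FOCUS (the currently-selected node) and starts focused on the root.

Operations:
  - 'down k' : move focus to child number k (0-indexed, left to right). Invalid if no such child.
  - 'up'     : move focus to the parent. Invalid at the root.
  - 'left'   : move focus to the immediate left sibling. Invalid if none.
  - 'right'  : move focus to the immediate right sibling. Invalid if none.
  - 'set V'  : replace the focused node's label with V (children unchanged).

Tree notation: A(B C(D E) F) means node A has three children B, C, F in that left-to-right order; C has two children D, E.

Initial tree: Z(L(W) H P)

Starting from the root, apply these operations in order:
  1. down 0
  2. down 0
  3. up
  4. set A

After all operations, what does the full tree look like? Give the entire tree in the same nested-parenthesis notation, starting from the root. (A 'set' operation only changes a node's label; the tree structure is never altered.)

Step 1 (down 0): focus=L path=0 depth=1 children=['W'] left=[] right=['H', 'P'] parent=Z
Step 2 (down 0): focus=W path=0/0 depth=2 children=[] left=[] right=[] parent=L
Step 3 (up): focus=L path=0 depth=1 children=['W'] left=[] right=['H', 'P'] parent=Z
Step 4 (set A): focus=A path=0 depth=1 children=['W'] left=[] right=['H', 'P'] parent=Z

Answer: Z(A(W) H P)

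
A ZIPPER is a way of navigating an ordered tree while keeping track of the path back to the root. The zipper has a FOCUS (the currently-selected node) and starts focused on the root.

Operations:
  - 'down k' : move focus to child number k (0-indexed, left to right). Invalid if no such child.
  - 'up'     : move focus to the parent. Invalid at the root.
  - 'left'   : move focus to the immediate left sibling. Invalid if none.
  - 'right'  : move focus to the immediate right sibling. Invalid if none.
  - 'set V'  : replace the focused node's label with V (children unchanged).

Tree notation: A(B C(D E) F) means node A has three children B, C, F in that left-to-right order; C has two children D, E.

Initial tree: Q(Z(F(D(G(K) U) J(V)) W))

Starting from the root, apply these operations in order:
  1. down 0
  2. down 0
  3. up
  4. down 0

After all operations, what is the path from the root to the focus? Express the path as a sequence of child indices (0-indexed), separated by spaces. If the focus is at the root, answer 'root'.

Answer: 0 0

Derivation:
Step 1 (down 0): focus=Z path=0 depth=1 children=['F', 'W'] left=[] right=[] parent=Q
Step 2 (down 0): focus=F path=0/0 depth=2 children=['D', 'J'] left=[] right=['W'] parent=Z
Step 3 (up): focus=Z path=0 depth=1 children=['F', 'W'] left=[] right=[] parent=Q
Step 4 (down 0): focus=F path=0/0 depth=2 children=['D', 'J'] left=[] right=['W'] parent=Z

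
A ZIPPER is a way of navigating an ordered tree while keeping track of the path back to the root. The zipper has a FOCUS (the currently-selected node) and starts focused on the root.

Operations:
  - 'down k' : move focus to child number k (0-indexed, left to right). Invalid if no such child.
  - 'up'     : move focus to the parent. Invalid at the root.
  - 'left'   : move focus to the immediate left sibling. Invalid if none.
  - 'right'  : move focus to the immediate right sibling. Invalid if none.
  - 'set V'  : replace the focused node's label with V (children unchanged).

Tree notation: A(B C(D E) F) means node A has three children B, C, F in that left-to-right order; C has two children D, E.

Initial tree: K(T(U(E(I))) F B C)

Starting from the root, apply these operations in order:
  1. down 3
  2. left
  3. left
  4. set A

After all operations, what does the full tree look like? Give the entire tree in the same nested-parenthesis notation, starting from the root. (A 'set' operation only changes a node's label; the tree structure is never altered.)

Answer: K(T(U(E(I))) A B C)

Derivation:
Step 1 (down 3): focus=C path=3 depth=1 children=[] left=['T', 'F', 'B'] right=[] parent=K
Step 2 (left): focus=B path=2 depth=1 children=[] left=['T', 'F'] right=['C'] parent=K
Step 3 (left): focus=F path=1 depth=1 children=[] left=['T'] right=['B', 'C'] parent=K
Step 4 (set A): focus=A path=1 depth=1 children=[] left=['T'] right=['B', 'C'] parent=K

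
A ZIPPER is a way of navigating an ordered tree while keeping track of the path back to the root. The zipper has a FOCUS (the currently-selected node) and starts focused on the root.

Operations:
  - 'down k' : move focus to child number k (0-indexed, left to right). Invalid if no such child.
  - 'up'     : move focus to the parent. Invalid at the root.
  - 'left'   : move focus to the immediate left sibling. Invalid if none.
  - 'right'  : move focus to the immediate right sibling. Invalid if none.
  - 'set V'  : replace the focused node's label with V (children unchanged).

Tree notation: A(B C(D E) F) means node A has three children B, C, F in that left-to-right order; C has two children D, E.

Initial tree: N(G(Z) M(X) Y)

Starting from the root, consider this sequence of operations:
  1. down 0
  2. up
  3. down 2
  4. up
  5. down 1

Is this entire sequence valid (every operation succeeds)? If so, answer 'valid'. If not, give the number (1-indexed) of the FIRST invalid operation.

Step 1 (down 0): focus=G path=0 depth=1 children=['Z'] left=[] right=['M', 'Y'] parent=N
Step 2 (up): focus=N path=root depth=0 children=['G', 'M', 'Y'] (at root)
Step 3 (down 2): focus=Y path=2 depth=1 children=[] left=['G', 'M'] right=[] parent=N
Step 4 (up): focus=N path=root depth=0 children=['G', 'M', 'Y'] (at root)
Step 5 (down 1): focus=M path=1 depth=1 children=['X'] left=['G'] right=['Y'] parent=N

Answer: valid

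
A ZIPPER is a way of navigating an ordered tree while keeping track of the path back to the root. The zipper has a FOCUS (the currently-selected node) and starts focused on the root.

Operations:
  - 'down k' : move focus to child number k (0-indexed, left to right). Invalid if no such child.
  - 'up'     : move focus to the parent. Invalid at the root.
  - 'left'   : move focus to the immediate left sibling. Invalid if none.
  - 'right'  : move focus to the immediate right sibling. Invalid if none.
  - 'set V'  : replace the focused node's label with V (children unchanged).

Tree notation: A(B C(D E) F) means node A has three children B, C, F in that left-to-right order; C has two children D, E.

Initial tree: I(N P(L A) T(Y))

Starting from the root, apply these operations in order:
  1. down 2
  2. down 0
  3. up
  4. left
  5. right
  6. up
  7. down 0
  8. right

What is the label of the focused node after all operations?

Answer: P

Derivation:
Step 1 (down 2): focus=T path=2 depth=1 children=['Y'] left=['N', 'P'] right=[] parent=I
Step 2 (down 0): focus=Y path=2/0 depth=2 children=[] left=[] right=[] parent=T
Step 3 (up): focus=T path=2 depth=1 children=['Y'] left=['N', 'P'] right=[] parent=I
Step 4 (left): focus=P path=1 depth=1 children=['L', 'A'] left=['N'] right=['T'] parent=I
Step 5 (right): focus=T path=2 depth=1 children=['Y'] left=['N', 'P'] right=[] parent=I
Step 6 (up): focus=I path=root depth=0 children=['N', 'P', 'T'] (at root)
Step 7 (down 0): focus=N path=0 depth=1 children=[] left=[] right=['P', 'T'] parent=I
Step 8 (right): focus=P path=1 depth=1 children=['L', 'A'] left=['N'] right=['T'] parent=I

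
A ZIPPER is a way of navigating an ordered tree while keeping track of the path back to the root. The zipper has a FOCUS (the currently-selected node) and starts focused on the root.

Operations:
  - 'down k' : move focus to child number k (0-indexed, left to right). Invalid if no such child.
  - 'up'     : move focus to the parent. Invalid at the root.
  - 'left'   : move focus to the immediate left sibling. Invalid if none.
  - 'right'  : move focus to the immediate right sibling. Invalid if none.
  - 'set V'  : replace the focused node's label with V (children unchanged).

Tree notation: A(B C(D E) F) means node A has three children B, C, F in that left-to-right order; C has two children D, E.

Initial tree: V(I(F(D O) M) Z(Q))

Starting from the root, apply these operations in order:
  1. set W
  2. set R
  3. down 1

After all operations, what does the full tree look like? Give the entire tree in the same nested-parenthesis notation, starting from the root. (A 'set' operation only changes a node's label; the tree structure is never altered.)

Step 1 (set W): focus=W path=root depth=0 children=['I', 'Z'] (at root)
Step 2 (set R): focus=R path=root depth=0 children=['I', 'Z'] (at root)
Step 3 (down 1): focus=Z path=1 depth=1 children=['Q'] left=['I'] right=[] parent=R

Answer: R(I(F(D O) M) Z(Q))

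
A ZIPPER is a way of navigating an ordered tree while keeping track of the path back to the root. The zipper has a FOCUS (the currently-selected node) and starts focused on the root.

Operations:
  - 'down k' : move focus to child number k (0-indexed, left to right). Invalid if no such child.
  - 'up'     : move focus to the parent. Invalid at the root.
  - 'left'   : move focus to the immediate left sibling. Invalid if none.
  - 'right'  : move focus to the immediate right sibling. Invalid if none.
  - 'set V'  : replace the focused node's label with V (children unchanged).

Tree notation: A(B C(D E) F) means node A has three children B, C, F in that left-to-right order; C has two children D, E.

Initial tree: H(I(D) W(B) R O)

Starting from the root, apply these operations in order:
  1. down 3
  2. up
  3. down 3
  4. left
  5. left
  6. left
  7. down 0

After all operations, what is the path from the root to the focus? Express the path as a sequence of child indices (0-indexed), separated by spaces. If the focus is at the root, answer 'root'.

Step 1 (down 3): focus=O path=3 depth=1 children=[] left=['I', 'W', 'R'] right=[] parent=H
Step 2 (up): focus=H path=root depth=0 children=['I', 'W', 'R', 'O'] (at root)
Step 3 (down 3): focus=O path=3 depth=1 children=[] left=['I', 'W', 'R'] right=[] parent=H
Step 4 (left): focus=R path=2 depth=1 children=[] left=['I', 'W'] right=['O'] parent=H
Step 5 (left): focus=W path=1 depth=1 children=['B'] left=['I'] right=['R', 'O'] parent=H
Step 6 (left): focus=I path=0 depth=1 children=['D'] left=[] right=['W', 'R', 'O'] parent=H
Step 7 (down 0): focus=D path=0/0 depth=2 children=[] left=[] right=[] parent=I

Answer: 0 0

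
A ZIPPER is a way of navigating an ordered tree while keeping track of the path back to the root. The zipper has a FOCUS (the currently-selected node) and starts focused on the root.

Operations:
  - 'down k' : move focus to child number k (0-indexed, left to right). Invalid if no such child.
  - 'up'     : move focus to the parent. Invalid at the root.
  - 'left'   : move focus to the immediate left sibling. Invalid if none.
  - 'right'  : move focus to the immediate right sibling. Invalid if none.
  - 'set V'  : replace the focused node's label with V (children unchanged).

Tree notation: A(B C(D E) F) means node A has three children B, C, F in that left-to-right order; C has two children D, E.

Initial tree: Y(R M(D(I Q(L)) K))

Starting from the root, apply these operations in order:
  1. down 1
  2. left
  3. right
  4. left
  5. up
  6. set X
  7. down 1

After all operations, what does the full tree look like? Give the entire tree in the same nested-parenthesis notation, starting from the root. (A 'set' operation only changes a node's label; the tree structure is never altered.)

Answer: X(R M(D(I Q(L)) K))

Derivation:
Step 1 (down 1): focus=M path=1 depth=1 children=['D', 'K'] left=['R'] right=[] parent=Y
Step 2 (left): focus=R path=0 depth=1 children=[] left=[] right=['M'] parent=Y
Step 3 (right): focus=M path=1 depth=1 children=['D', 'K'] left=['R'] right=[] parent=Y
Step 4 (left): focus=R path=0 depth=1 children=[] left=[] right=['M'] parent=Y
Step 5 (up): focus=Y path=root depth=0 children=['R', 'M'] (at root)
Step 6 (set X): focus=X path=root depth=0 children=['R', 'M'] (at root)
Step 7 (down 1): focus=M path=1 depth=1 children=['D', 'K'] left=['R'] right=[] parent=X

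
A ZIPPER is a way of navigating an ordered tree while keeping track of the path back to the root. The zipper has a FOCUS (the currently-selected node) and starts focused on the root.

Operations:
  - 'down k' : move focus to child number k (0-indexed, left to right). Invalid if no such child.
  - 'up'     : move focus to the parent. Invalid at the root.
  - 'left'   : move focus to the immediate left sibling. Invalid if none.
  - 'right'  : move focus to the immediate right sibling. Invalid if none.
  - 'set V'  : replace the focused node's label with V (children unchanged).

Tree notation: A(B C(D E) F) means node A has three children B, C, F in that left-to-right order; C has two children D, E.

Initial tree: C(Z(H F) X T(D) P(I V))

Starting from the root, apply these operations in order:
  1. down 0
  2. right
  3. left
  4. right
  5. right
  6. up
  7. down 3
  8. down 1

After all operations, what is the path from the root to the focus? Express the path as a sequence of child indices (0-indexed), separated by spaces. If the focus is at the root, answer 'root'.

Step 1 (down 0): focus=Z path=0 depth=1 children=['H', 'F'] left=[] right=['X', 'T', 'P'] parent=C
Step 2 (right): focus=X path=1 depth=1 children=[] left=['Z'] right=['T', 'P'] parent=C
Step 3 (left): focus=Z path=0 depth=1 children=['H', 'F'] left=[] right=['X', 'T', 'P'] parent=C
Step 4 (right): focus=X path=1 depth=1 children=[] left=['Z'] right=['T', 'P'] parent=C
Step 5 (right): focus=T path=2 depth=1 children=['D'] left=['Z', 'X'] right=['P'] parent=C
Step 6 (up): focus=C path=root depth=0 children=['Z', 'X', 'T', 'P'] (at root)
Step 7 (down 3): focus=P path=3 depth=1 children=['I', 'V'] left=['Z', 'X', 'T'] right=[] parent=C
Step 8 (down 1): focus=V path=3/1 depth=2 children=[] left=['I'] right=[] parent=P

Answer: 3 1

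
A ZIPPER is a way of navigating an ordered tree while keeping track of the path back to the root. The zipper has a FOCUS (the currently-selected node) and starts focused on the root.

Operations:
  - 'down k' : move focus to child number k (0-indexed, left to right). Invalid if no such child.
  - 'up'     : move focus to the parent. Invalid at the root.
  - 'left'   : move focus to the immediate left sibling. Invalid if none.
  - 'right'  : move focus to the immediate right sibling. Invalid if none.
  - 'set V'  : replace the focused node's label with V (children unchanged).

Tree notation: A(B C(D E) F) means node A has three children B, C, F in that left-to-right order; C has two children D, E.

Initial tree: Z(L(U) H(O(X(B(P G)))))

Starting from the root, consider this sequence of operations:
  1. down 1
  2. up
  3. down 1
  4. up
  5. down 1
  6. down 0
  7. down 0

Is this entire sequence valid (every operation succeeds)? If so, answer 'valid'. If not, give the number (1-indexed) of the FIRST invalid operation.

Step 1 (down 1): focus=H path=1 depth=1 children=['O'] left=['L'] right=[] parent=Z
Step 2 (up): focus=Z path=root depth=0 children=['L', 'H'] (at root)
Step 3 (down 1): focus=H path=1 depth=1 children=['O'] left=['L'] right=[] parent=Z
Step 4 (up): focus=Z path=root depth=0 children=['L', 'H'] (at root)
Step 5 (down 1): focus=H path=1 depth=1 children=['O'] left=['L'] right=[] parent=Z
Step 6 (down 0): focus=O path=1/0 depth=2 children=['X'] left=[] right=[] parent=H
Step 7 (down 0): focus=X path=1/0/0 depth=3 children=['B'] left=[] right=[] parent=O

Answer: valid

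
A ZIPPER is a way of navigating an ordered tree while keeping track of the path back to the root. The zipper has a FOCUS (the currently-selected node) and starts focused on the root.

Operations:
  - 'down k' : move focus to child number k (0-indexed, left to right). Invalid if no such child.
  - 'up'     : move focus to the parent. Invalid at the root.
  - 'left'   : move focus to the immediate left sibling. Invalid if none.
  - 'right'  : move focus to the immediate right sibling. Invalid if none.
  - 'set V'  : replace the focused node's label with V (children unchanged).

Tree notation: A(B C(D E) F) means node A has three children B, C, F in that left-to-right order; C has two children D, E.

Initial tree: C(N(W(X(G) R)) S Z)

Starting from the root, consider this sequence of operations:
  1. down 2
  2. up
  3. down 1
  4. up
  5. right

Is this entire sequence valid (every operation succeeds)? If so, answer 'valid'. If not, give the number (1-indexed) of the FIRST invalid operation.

Step 1 (down 2): focus=Z path=2 depth=1 children=[] left=['N', 'S'] right=[] parent=C
Step 2 (up): focus=C path=root depth=0 children=['N', 'S', 'Z'] (at root)
Step 3 (down 1): focus=S path=1 depth=1 children=[] left=['N'] right=['Z'] parent=C
Step 4 (up): focus=C path=root depth=0 children=['N', 'S', 'Z'] (at root)
Step 5 (right): INVALID

Answer: 5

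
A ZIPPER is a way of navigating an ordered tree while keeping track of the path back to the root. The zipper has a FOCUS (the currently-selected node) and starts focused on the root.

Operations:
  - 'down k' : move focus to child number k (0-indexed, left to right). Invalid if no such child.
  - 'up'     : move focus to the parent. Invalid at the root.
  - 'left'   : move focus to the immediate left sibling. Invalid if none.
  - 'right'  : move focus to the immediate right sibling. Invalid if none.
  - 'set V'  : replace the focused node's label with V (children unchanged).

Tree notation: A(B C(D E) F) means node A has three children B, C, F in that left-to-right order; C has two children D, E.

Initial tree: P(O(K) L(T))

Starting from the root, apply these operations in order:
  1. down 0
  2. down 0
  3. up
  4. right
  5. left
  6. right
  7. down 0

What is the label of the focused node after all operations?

Answer: T

Derivation:
Step 1 (down 0): focus=O path=0 depth=1 children=['K'] left=[] right=['L'] parent=P
Step 2 (down 0): focus=K path=0/0 depth=2 children=[] left=[] right=[] parent=O
Step 3 (up): focus=O path=0 depth=1 children=['K'] left=[] right=['L'] parent=P
Step 4 (right): focus=L path=1 depth=1 children=['T'] left=['O'] right=[] parent=P
Step 5 (left): focus=O path=0 depth=1 children=['K'] left=[] right=['L'] parent=P
Step 6 (right): focus=L path=1 depth=1 children=['T'] left=['O'] right=[] parent=P
Step 7 (down 0): focus=T path=1/0 depth=2 children=[] left=[] right=[] parent=L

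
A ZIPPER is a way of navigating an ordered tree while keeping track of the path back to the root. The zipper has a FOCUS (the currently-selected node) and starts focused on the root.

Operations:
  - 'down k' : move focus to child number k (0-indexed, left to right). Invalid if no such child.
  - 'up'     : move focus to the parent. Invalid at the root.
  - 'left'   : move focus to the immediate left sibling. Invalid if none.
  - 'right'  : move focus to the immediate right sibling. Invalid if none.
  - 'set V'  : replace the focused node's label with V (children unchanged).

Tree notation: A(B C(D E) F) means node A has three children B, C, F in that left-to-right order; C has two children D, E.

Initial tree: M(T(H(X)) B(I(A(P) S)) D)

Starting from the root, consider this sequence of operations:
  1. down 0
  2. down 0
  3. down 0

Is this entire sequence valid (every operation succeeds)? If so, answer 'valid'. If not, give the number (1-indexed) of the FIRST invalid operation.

Answer: valid

Derivation:
Step 1 (down 0): focus=T path=0 depth=1 children=['H'] left=[] right=['B', 'D'] parent=M
Step 2 (down 0): focus=H path=0/0 depth=2 children=['X'] left=[] right=[] parent=T
Step 3 (down 0): focus=X path=0/0/0 depth=3 children=[] left=[] right=[] parent=H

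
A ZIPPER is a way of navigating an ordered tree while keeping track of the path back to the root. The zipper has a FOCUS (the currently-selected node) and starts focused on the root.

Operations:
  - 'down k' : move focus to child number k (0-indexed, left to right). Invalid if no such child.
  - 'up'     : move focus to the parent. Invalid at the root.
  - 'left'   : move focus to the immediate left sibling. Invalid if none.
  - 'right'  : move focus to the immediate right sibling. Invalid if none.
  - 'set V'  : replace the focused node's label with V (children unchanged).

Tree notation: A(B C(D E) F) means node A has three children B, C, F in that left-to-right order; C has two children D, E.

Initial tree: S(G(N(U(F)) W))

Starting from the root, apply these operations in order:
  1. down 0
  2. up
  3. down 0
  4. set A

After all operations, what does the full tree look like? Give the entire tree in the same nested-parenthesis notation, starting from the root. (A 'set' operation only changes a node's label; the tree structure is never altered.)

Step 1 (down 0): focus=G path=0 depth=1 children=['N', 'W'] left=[] right=[] parent=S
Step 2 (up): focus=S path=root depth=0 children=['G'] (at root)
Step 3 (down 0): focus=G path=0 depth=1 children=['N', 'W'] left=[] right=[] parent=S
Step 4 (set A): focus=A path=0 depth=1 children=['N', 'W'] left=[] right=[] parent=S

Answer: S(A(N(U(F)) W))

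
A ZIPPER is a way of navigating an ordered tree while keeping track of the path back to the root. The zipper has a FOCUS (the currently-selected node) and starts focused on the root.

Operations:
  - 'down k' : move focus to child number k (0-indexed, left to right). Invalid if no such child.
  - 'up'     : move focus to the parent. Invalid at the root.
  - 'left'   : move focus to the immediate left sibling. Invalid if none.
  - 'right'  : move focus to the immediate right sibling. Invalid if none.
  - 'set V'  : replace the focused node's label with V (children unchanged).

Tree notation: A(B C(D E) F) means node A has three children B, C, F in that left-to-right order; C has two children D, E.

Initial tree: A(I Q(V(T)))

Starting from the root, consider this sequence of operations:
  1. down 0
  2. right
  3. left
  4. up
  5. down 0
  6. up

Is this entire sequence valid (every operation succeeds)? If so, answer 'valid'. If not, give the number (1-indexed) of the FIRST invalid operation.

Answer: valid

Derivation:
Step 1 (down 0): focus=I path=0 depth=1 children=[] left=[] right=['Q'] parent=A
Step 2 (right): focus=Q path=1 depth=1 children=['V'] left=['I'] right=[] parent=A
Step 3 (left): focus=I path=0 depth=1 children=[] left=[] right=['Q'] parent=A
Step 4 (up): focus=A path=root depth=0 children=['I', 'Q'] (at root)
Step 5 (down 0): focus=I path=0 depth=1 children=[] left=[] right=['Q'] parent=A
Step 6 (up): focus=A path=root depth=0 children=['I', 'Q'] (at root)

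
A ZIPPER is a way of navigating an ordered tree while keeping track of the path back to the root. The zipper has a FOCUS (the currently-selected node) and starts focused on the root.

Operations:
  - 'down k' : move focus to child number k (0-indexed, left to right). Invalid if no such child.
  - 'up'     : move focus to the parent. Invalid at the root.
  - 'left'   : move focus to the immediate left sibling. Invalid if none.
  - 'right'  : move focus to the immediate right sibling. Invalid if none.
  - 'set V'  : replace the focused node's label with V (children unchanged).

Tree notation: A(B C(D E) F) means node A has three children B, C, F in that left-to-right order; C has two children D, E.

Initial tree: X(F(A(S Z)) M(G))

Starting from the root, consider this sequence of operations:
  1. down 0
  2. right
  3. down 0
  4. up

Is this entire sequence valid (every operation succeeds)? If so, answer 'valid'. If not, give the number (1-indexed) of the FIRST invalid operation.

Answer: valid

Derivation:
Step 1 (down 0): focus=F path=0 depth=1 children=['A'] left=[] right=['M'] parent=X
Step 2 (right): focus=M path=1 depth=1 children=['G'] left=['F'] right=[] parent=X
Step 3 (down 0): focus=G path=1/0 depth=2 children=[] left=[] right=[] parent=M
Step 4 (up): focus=M path=1 depth=1 children=['G'] left=['F'] right=[] parent=X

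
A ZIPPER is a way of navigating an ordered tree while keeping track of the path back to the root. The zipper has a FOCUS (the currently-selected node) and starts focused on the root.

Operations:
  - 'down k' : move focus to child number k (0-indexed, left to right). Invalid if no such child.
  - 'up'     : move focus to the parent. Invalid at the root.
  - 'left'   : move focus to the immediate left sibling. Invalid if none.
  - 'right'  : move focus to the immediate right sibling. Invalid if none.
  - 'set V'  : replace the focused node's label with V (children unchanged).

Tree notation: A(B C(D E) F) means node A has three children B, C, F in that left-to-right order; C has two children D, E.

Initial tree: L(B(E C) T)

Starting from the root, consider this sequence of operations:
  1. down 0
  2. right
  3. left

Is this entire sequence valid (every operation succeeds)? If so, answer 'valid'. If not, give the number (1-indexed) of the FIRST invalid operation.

Step 1 (down 0): focus=B path=0 depth=1 children=['E', 'C'] left=[] right=['T'] parent=L
Step 2 (right): focus=T path=1 depth=1 children=[] left=['B'] right=[] parent=L
Step 3 (left): focus=B path=0 depth=1 children=['E', 'C'] left=[] right=['T'] parent=L

Answer: valid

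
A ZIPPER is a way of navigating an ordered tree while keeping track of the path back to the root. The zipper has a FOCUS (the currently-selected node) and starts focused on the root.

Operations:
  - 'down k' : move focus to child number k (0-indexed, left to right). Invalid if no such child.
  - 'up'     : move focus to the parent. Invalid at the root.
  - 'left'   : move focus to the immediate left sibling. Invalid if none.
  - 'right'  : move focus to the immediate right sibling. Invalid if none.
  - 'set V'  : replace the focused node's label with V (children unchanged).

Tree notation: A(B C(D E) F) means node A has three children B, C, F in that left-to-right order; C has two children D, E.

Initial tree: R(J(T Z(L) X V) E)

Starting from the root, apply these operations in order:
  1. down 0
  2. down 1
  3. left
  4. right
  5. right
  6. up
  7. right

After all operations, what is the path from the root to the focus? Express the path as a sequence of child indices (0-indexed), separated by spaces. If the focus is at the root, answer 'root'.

Answer: 1

Derivation:
Step 1 (down 0): focus=J path=0 depth=1 children=['T', 'Z', 'X', 'V'] left=[] right=['E'] parent=R
Step 2 (down 1): focus=Z path=0/1 depth=2 children=['L'] left=['T'] right=['X', 'V'] parent=J
Step 3 (left): focus=T path=0/0 depth=2 children=[] left=[] right=['Z', 'X', 'V'] parent=J
Step 4 (right): focus=Z path=0/1 depth=2 children=['L'] left=['T'] right=['X', 'V'] parent=J
Step 5 (right): focus=X path=0/2 depth=2 children=[] left=['T', 'Z'] right=['V'] parent=J
Step 6 (up): focus=J path=0 depth=1 children=['T', 'Z', 'X', 'V'] left=[] right=['E'] parent=R
Step 7 (right): focus=E path=1 depth=1 children=[] left=['J'] right=[] parent=R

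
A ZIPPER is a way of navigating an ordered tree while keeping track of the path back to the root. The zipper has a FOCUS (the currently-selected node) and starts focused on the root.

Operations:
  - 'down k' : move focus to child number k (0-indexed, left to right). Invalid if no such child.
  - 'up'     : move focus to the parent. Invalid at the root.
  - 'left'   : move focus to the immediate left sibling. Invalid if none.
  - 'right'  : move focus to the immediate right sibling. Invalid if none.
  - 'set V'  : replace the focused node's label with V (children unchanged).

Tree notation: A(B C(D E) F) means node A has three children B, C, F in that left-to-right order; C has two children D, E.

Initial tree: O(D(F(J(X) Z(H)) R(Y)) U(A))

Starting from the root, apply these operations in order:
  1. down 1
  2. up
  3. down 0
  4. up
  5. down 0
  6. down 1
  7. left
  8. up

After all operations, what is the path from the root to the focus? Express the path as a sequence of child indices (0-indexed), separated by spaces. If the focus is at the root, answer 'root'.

Answer: 0

Derivation:
Step 1 (down 1): focus=U path=1 depth=1 children=['A'] left=['D'] right=[] parent=O
Step 2 (up): focus=O path=root depth=0 children=['D', 'U'] (at root)
Step 3 (down 0): focus=D path=0 depth=1 children=['F', 'R'] left=[] right=['U'] parent=O
Step 4 (up): focus=O path=root depth=0 children=['D', 'U'] (at root)
Step 5 (down 0): focus=D path=0 depth=1 children=['F', 'R'] left=[] right=['U'] parent=O
Step 6 (down 1): focus=R path=0/1 depth=2 children=['Y'] left=['F'] right=[] parent=D
Step 7 (left): focus=F path=0/0 depth=2 children=['J', 'Z'] left=[] right=['R'] parent=D
Step 8 (up): focus=D path=0 depth=1 children=['F', 'R'] left=[] right=['U'] parent=O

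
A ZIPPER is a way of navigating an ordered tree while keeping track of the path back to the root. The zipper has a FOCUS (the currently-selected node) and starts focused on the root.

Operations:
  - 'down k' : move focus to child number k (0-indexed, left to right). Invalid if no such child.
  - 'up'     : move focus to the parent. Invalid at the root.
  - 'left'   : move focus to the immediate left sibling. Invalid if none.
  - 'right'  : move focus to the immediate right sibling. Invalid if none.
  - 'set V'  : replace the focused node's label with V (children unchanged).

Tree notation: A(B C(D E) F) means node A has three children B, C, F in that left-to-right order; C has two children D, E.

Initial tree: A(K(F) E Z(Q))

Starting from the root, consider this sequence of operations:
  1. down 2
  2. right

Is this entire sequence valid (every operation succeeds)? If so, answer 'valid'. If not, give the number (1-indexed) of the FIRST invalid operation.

Step 1 (down 2): focus=Z path=2 depth=1 children=['Q'] left=['K', 'E'] right=[] parent=A
Step 2 (right): INVALID

Answer: 2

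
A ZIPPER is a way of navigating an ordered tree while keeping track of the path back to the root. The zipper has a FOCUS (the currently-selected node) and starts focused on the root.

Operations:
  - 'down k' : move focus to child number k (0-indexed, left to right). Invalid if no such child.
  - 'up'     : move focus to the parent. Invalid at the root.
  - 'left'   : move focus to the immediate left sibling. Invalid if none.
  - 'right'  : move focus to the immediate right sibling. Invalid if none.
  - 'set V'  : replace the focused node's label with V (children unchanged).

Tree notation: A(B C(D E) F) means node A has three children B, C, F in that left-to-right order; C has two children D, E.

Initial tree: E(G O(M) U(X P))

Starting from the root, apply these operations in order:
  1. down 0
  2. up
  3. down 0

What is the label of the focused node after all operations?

Answer: G

Derivation:
Step 1 (down 0): focus=G path=0 depth=1 children=[] left=[] right=['O', 'U'] parent=E
Step 2 (up): focus=E path=root depth=0 children=['G', 'O', 'U'] (at root)
Step 3 (down 0): focus=G path=0 depth=1 children=[] left=[] right=['O', 'U'] parent=E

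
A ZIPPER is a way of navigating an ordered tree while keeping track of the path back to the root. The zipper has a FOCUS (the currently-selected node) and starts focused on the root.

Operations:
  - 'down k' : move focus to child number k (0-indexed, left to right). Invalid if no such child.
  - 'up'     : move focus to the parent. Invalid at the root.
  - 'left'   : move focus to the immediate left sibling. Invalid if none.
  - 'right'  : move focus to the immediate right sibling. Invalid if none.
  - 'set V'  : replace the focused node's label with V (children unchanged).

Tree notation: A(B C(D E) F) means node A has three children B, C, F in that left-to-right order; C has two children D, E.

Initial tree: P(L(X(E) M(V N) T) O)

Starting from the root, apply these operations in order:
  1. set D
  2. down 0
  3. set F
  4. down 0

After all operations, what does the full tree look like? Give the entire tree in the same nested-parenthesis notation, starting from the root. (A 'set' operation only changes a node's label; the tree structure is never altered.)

Answer: D(F(X(E) M(V N) T) O)

Derivation:
Step 1 (set D): focus=D path=root depth=0 children=['L', 'O'] (at root)
Step 2 (down 0): focus=L path=0 depth=1 children=['X', 'M', 'T'] left=[] right=['O'] parent=D
Step 3 (set F): focus=F path=0 depth=1 children=['X', 'M', 'T'] left=[] right=['O'] parent=D
Step 4 (down 0): focus=X path=0/0 depth=2 children=['E'] left=[] right=['M', 'T'] parent=F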